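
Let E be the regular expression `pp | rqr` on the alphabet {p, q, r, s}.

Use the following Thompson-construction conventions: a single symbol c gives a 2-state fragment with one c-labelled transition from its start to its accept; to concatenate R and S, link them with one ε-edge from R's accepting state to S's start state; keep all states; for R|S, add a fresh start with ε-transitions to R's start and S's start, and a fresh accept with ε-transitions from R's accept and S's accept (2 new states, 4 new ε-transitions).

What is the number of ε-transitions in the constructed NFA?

7

By structural recursion:
Each of the 5 symbol leaves contributes 0 ε-transitions.
  pp = 1 ε-transition
  rqr = 2 ε-transitions
  pp | rqr = 7 ε-transitions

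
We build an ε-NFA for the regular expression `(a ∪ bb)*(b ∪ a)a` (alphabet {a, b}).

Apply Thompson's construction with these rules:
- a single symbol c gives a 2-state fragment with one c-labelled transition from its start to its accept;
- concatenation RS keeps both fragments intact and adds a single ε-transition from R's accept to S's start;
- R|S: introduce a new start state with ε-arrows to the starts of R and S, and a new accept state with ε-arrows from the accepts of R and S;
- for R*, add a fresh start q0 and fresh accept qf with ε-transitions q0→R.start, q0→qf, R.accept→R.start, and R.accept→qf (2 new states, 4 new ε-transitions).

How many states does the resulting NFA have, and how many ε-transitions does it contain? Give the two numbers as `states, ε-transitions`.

18, 15

Recursing over subexpressions:
Each of the 6 symbol leaves contributes 2 states and 0 ε-transitions.
  bb : 4 states, 1 ε-transition
  a ∪ bb : 8 states, 5 ε-transitions
  (a ∪ bb)* : 10 states, 9 ε-transitions
  b ∪ a : 6 states, 4 ε-transitions
  (a ∪ bb)*(b ∪ a)a : 18 states, 15 ε-transitions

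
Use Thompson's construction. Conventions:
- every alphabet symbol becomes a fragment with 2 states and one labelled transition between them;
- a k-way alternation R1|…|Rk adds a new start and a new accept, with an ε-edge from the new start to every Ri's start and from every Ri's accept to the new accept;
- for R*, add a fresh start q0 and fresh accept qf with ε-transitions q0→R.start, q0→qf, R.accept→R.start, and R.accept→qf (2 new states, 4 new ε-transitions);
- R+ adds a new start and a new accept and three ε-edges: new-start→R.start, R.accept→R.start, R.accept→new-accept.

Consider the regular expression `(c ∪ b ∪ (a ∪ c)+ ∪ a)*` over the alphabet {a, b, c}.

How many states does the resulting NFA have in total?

By structural recursion:
Each of the 5 symbol leaves contributes a 2-state fragment.
  a ∪ c = 6 states
  (a ∪ c)+ = 8 states
  c ∪ b ∪ (a ∪ c)+ ∪ a = 16 states
  (c ∪ b ∪ (a ∪ c)+ ∪ a)* = 18 states

18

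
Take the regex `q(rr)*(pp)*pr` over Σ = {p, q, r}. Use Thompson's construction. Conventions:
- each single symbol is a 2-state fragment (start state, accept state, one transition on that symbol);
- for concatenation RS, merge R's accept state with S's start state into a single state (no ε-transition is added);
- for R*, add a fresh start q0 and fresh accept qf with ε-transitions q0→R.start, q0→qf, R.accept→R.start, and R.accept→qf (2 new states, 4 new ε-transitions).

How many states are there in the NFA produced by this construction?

12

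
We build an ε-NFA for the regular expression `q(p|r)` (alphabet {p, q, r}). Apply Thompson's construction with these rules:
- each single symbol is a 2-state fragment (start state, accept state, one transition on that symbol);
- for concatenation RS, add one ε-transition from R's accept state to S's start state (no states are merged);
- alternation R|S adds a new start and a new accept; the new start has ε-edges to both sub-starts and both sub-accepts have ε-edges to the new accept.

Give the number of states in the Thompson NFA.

8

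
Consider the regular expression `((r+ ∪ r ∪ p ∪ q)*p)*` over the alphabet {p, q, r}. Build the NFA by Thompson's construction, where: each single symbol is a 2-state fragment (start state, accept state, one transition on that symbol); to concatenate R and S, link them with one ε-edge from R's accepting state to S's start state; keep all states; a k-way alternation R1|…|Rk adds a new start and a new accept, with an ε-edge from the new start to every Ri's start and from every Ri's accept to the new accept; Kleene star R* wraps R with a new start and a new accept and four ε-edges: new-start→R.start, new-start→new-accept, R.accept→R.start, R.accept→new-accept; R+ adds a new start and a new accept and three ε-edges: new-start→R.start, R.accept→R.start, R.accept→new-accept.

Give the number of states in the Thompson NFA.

18

By structural recursion:
Each of the 5 symbol leaves contributes a 2-state fragment.
  r+ → 4 states
  r+ ∪ r ∪ p ∪ q → 12 states
  (r+ ∪ r ∪ p ∪ q)* → 14 states
  (r+ ∪ r ∪ p ∪ q)*p → 16 states
  ((r+ ∪ r ∪ p ∪ q)*p)* → 18 states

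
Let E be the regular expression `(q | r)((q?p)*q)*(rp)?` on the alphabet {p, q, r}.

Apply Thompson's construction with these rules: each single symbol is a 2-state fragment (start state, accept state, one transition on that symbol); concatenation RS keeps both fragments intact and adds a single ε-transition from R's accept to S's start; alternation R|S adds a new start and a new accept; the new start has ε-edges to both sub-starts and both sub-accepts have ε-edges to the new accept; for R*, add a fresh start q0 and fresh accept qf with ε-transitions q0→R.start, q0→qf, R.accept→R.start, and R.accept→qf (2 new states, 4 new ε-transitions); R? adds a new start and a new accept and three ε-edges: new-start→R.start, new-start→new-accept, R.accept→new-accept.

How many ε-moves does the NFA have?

Bottom-up over the parse tree:
Each of the 7 symbol leaves contributes 0 ε-transitions.
  q | r = 4 ε-transitions
  q? = 3 ε-transitions
  q?p = 4 ε-transitions
  (q?p)* = 8 ε-transitions
  (q?p)*q = 9 ε-transitions
  ((q?p)*q)* = 13 ε-transitions
  rp = 1 ε-transition
  (rp)? = 4 ε-transitions
  (q | r)((q?p)*q)*(rp)? = 23 ε-transitions

23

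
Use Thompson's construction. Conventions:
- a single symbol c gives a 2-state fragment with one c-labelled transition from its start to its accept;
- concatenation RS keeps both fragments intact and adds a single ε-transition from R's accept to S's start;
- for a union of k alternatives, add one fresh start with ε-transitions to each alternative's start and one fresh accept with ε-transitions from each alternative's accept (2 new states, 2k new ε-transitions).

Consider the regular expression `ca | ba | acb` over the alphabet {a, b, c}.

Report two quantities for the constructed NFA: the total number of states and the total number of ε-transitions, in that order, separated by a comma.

16, 10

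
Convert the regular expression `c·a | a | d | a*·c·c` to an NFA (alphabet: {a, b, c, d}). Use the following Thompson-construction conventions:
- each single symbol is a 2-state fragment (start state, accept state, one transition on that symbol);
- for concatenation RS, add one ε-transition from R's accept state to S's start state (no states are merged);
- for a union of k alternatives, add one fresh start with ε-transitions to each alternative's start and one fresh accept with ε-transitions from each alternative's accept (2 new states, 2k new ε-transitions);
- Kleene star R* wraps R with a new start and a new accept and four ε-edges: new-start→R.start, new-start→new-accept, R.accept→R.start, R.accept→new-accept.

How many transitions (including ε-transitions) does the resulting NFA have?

22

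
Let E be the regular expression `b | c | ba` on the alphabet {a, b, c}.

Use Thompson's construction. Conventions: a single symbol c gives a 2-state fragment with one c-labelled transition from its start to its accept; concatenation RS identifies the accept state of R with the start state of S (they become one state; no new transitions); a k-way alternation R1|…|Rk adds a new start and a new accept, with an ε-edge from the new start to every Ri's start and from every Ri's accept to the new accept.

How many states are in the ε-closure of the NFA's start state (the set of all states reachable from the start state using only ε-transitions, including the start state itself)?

4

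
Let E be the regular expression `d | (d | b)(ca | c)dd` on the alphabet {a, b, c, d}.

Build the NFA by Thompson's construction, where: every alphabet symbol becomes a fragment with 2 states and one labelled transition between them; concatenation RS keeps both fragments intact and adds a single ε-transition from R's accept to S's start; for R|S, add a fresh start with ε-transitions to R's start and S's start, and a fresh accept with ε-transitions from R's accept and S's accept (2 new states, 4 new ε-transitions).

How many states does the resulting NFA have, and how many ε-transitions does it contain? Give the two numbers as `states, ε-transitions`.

Recursing over subexpressions:
Each of the 8 symbol leaves contributes 2 states and 0 ε-transitions.
  d | b : 6 states, 4 ε-transitions
  ca : 4 states, 1 ε-transition
  ca | c : 8 states, 5 ε-transitions
  (d | b)(ca | c)dd : 18 states, 12 ε-transitions
  d | (d | b)(ca | c)dd : 22 states, 16 ε-transitions

22, 16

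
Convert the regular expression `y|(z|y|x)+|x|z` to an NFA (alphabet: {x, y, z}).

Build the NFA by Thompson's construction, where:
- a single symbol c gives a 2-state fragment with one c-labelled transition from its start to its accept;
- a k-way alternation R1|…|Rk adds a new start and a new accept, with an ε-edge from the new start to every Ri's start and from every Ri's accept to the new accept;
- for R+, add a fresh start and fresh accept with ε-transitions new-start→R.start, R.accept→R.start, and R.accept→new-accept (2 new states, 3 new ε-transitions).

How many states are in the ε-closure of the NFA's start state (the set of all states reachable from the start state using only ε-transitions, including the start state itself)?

9

Compute the ε-closure size of each fragment's start state recursively; a symbol fragment's start has no outgoing ε-edge, so its closure is just itself (size 1).
  z|y|x → |ε-closure| = 1 + 1 + 1 + 1 = 4 (the new accept is not ε-reachable since no branch accepts ε)
  (z|y|x)+ → |ε-closure| = 1 + 4 = 5 (the body doesn't accept ε, so the new accept is not reached)
  y|(z|y|x)+|x|z → |ε-closure| = 1 + 1 + 5 + 1 + 1 = 9 (the new accept is not ε-reachable since no branch accepts ε)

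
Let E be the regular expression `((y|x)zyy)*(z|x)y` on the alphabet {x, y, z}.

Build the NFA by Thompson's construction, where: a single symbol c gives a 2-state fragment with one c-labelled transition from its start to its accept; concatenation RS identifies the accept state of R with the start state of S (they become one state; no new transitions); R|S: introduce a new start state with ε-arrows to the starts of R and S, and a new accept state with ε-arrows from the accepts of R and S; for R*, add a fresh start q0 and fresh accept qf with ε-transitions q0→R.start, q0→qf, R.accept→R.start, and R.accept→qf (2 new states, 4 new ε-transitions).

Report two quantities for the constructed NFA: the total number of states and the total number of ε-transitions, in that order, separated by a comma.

17, 12

Bottom-up over the parse tree:
Each of the 8 symbol leaves contributes 2 states and 0 ε-transitions.
  y|x = 6 states, 4 ε-transitions
  (y|x)zyy = 9 states, 4 ε-transitions
  ((y|x)zyy)* = 11 states, 8 ε-transitions
  z|x = 6 states, 4 ε-transitions
  ((y|x)zyy)*(z|x)y = 17 states, 12 ε-transitions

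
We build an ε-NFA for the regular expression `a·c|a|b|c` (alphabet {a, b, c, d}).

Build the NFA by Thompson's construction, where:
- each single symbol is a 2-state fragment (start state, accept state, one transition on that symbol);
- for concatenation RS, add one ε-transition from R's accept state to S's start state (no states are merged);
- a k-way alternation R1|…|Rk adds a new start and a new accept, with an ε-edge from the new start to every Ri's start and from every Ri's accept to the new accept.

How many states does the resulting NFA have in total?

Per subexpression:
Each of the 5 symbol leaves contributes a 2-state fragment.
  a·c → 4 states
  a·c|a|b|c → 12 states

12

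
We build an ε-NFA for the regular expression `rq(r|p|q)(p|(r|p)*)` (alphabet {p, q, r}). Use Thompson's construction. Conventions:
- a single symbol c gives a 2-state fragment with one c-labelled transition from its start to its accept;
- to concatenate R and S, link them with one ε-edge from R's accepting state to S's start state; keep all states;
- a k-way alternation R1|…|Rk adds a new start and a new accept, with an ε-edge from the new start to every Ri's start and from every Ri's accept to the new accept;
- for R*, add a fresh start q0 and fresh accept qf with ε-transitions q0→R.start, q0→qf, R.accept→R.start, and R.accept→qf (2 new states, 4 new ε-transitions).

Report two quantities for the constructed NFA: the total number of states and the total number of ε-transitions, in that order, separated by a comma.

24, 21

Building bottom-up:
Each of the 8 symbol leaves contributes 2 states and 0 ε-transitions.
  r|p|q → 8 states, 6 ε-transitions
  r|p → 6 states, 4 ε-transitions
  (r|p)* → 8 states, 8 ε-transitions
  p|(r|p)* → 12 states, 12 ε-transitions
  rq(r|p|q)(p|(r|p)*) → 24 states, 21 ε-transitions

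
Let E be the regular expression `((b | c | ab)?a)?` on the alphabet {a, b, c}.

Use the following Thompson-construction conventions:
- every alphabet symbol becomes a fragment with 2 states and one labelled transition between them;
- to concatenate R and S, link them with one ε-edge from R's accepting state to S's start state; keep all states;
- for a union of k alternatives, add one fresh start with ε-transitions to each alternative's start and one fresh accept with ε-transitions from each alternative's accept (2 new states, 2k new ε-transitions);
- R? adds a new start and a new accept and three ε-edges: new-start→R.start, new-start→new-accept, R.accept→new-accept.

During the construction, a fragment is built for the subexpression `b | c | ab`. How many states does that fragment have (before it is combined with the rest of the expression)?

Fragment for `b | c | ab`:
Each of the 4 symbol leaves contributes a 2-state fragment.
  ab = 4 states
  b | c | ab = 10 states

10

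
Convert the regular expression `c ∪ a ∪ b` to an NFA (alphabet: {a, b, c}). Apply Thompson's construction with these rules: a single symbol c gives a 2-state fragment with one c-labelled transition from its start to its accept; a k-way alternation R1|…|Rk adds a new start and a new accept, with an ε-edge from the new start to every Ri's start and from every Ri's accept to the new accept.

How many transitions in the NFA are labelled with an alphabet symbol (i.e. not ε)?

3

By structural recursion:
Each of the 3 symbol leaves contributes exactly 1 symbol transition.
  c ∪ a ∪ b = 3 symbol transitions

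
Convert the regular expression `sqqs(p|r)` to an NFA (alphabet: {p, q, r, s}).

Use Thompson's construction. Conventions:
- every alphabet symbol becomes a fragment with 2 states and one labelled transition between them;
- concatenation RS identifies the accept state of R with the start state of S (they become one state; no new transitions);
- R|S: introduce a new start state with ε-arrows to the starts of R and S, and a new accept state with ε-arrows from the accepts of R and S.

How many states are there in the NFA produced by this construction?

10

Building bottom-up:
Each of the 6 symbol leaves contributes a 2-state fragment.
  p|r → 6 states
  sqqs(p|r) → 10 states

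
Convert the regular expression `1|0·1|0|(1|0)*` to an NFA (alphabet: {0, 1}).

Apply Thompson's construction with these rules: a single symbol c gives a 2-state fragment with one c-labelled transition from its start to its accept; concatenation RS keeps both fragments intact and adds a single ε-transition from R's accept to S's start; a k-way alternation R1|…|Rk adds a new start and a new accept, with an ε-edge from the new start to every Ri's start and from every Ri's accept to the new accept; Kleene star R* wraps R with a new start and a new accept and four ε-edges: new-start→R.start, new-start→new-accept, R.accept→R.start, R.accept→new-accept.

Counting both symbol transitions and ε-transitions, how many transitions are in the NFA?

23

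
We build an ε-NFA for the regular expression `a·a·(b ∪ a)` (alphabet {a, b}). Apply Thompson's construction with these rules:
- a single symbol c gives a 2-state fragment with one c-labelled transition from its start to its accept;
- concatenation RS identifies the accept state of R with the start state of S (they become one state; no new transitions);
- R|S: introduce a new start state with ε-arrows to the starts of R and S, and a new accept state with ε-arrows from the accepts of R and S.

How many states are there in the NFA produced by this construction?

Recursing over subexpressions:
Each of the 4 symbol leaves contributes a 2-state fragment.
  b ∪ a = 6 states
  a·a·(b ∪ a) = 8 states

8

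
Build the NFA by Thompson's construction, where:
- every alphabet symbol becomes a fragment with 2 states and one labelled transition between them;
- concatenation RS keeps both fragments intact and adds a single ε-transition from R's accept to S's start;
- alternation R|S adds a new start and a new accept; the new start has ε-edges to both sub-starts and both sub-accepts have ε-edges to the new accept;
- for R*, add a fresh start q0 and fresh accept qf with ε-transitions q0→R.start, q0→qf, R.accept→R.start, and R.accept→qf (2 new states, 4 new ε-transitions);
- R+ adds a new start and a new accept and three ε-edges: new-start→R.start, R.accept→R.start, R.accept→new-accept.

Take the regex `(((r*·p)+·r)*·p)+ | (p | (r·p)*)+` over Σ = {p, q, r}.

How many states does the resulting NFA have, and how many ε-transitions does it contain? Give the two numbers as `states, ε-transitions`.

30, 33

By structural recursion:
Each of the 7 symbol leaves contributes 2 states and 0 ε-transitions.
  r* : 4 states, 4 ε-transitions
  r*·p : 6 states, 5 ε-transitions
  (r*·p)+ : 8 states, 8 ε-transitions
  (r*·p)+·r : 10 states, 9 ε-transitions
  ((r*·p)+·r)* : 12 states, 13 ε-transitions
  ((r*·p)+·r)*·p : 14 states, 14 ε-transitions
  (((r*·p)+·r)*·p)+ : 16 states, 17 ε-transitions
  r·p : 4 states, 1 ε-transition
  (r·p)* : 6 states, 5 ε-transitions
  p | (r·p)* : 10 states, 9 ε-transitions
  (p | (r·p)*)+ : 12 states, 12 ε-transitions
  (((r*·p)+·r)*·p)+ | (p | (r·p)*)+ : 30 states, 33 ε-transitions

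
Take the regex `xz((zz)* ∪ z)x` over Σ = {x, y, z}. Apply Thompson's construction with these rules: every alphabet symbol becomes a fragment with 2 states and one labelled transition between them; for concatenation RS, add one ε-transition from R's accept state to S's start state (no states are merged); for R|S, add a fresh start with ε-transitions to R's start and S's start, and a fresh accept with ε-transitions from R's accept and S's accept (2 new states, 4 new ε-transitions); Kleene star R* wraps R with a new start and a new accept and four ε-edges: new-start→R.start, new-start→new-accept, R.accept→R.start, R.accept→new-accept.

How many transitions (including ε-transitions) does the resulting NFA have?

18

Per subexpression:
Each of the 6 symbol leaves contributes 1 transition (1 symbol, 0 ε).
  zz = 3 transitions (2 symbol, 1 ε)
  (zz)* = 7 transitions (2 symbol, 5 ε)
  (zz)* ∪ z = 12 transitions (3 symbol, 9 ε)
  xz((zz)* ∪ z)x = 18 transitions (6 symbol, 12 ε)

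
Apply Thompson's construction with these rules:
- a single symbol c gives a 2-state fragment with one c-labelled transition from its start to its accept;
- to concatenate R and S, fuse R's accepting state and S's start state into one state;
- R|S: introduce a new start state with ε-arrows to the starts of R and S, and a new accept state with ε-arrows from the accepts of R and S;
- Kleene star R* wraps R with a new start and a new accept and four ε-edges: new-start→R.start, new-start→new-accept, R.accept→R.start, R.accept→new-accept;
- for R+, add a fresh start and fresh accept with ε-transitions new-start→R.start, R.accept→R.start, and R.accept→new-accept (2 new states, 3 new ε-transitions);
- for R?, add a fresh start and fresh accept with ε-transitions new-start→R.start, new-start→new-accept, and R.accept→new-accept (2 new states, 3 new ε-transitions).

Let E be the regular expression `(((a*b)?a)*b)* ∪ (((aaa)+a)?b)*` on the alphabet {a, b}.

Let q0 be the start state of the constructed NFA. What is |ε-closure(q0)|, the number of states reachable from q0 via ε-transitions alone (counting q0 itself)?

17

Compute the ε-closure size of each fragment's start state recursively; a symbol fragment's start has no outgoing ε-edge, so its closure is just itself (size 1).
  a* : C = 1 (new start) + 1 (body) + 1 (new accept) = 3
  a*b : C = 3 + (1−1) = 3 (closure spills across the concat boundary because the left factor accepts ε)
  (a*b)? : C = 1 (new start) + 3 (body) + 1 (new accept, via ε) = 5
  (a*b)?a : the left operand accepts ε, so the closure extends into the next operand (the shared merged state is already counted); C = 5 + (1−1) = 5
  ((a*b)?a)* : the star's fresh start ε-reaches both the body's start and the fresh accept: C = 2 + 5 = 7
  ((a*b)?a)*b : C = 7 + (1−1) = 7 (closure spills across the concat boundary because the left factor accepts ε)
  (((a*b)?a)*b)* : the star's fresh start ε-reaches both the body's start and the fresh accept: C = 2 + 7 = 9
  aaa : same as the first factor's closure: C = 1
  (aaa)+ : new start ε-reaches only the body's start; the new accept needs a symbol first: C = 1 + 1 = 2
  (aaa)+a : C equals the left operand's closure size = 2 (its accept is not ε-reachable, so the closure stops there)
  ((aaa)+a)? : C = 1 (new start) + 2 (body) + 1 (new accept, via ε) = 4
  ((aaa)+a)?b : C = 4 + (1−1) = 4 (closure spills across the concat boundary because the left factor accepts ε)
  (((aaa)+a)?b)* : new start has ε-edges to the inner start and to the new accept, so C = 2 + 4 = 6
  (((a*b)?a)*b)* ∪ (((aaa)+a)?b)* : C = 1 (new start) + (9 + 6) + 1 (new accept, since some branch ε-reaches its own accept) = 17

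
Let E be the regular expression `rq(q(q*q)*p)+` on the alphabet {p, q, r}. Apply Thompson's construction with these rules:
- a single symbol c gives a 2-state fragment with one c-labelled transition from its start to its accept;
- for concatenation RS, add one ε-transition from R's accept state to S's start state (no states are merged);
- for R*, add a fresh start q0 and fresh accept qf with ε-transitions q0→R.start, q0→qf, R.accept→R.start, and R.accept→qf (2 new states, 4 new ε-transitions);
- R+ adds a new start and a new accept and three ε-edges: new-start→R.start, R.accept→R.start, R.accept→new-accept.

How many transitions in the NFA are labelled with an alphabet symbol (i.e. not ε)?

6

Building bottom-up:
Each of the 6 symbol leaves contributes exactly 1 symbol transition.
  q* → 1 symbol transition
  q*q → 2 symbol transitions
  (q*q)* → 2 symbol transitions
  q(q*q)*p → 4 symbol transitions
  (q(q*q)*p)+ → 4 symbol transitions
  rq(q(q*q)*p)+ → 6 symbol transitions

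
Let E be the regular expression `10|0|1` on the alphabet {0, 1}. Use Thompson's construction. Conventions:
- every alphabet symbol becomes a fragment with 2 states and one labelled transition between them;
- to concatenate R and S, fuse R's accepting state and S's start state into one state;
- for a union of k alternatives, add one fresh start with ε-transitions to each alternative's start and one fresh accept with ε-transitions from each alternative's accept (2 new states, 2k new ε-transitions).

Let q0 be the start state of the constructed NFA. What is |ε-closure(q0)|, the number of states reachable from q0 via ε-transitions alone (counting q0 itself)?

Work bottom-up. For each fragment F, track |ε-closure(F.start)| and whether F's accept lies in that closure (i.e. whether F accepts ε). A single-symbol fragment has closure size 1 and does not accept ε.
  10 → |closure| equals the left operand's closure size = 1 (its accept is not ε-reachable, so the closure stops there)
  10|0|1 → new start ε-reaches every alternative's start; none of them accept ε, so the new accept is not reached: |closure| = 1 + 1 + 1 + 1 = 4

4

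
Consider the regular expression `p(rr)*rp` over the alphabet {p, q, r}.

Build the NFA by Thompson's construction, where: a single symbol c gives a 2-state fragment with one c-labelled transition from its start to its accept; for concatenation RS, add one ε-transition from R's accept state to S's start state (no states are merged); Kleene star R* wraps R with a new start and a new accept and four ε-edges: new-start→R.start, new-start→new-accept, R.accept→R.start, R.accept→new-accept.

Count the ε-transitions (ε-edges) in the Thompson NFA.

8

Building bottom-up:
Each of the 5 symbol leaves contributes 0 ε-transitions.
  rr : 1 ε-transition
  (rr)* : 5 ε-transitions
  p(rr)*rp : 8 ε-transitions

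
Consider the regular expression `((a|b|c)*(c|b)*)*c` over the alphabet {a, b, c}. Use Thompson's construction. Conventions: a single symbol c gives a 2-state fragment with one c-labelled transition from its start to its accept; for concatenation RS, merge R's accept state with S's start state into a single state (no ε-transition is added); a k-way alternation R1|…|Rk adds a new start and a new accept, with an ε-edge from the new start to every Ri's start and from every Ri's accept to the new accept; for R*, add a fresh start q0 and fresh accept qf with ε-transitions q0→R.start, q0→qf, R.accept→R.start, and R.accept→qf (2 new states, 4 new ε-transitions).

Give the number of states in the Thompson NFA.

20

Per subexpression:
Each of the 6 symbol leaves contributes a 2-state fragment.
  a|b|c → 8 states
  (a|b|c)* → 10 states
  c|b → 6 states
  (c|b)* → 8 states
  (a|b|c)*(c|b)* → 17 states
  ((a|b|c)*(c|b)*)* → 19 states
  ((a|b|c)*(c|b)*)*c → 20 states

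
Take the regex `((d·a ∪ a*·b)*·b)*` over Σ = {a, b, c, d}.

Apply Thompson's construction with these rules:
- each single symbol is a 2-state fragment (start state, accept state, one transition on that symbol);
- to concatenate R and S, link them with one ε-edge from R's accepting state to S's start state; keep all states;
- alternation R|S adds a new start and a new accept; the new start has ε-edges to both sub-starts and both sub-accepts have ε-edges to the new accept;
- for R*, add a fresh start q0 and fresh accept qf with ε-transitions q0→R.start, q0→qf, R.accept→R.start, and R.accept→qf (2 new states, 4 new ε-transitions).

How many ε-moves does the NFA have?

19

Recursing over subexpressions:
Each of the 5 symbol leaves contributes 0 ε-transitions.
  d·a — 1 ε-transition
  a* — 4 ε-transitions
  a*·b — 5 ε-transitions
  d·a ∪ a*·b — 10 ε-transitions
  (d·a ∪ a*·b)* — 14 ε-transitions
  (d·a ∪ a*·b)*·b — 15 ε-transitions
  ((d·a ∪ a*·b)*·b)* — 19 ε-transitions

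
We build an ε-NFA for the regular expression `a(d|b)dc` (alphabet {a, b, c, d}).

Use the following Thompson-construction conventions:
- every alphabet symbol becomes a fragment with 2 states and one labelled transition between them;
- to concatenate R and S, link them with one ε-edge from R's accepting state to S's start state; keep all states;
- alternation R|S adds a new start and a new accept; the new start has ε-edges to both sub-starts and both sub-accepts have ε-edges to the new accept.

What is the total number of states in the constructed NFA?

By structural recursion:
Each of the 5 symbol leaves contributes a 2-state fragment.
  d|b — 6 states
  a(d|b)dc — 12 states

12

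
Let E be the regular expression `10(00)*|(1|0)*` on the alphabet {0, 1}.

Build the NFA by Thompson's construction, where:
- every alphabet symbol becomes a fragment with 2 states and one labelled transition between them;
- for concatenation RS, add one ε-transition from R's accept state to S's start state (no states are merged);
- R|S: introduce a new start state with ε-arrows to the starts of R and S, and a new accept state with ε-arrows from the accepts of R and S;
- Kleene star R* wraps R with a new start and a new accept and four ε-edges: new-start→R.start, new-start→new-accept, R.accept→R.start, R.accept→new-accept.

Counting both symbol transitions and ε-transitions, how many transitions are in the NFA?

25

Bottom-up over the parse tree:
Each of the 6 symbol leaves contributes 1 transition (1 symbol, 0 ε).
  00 → 3 transitions (2 symbol, 1 ε)
  (00)* → 7 transitions (2 symbol, 5 ε)
  10(00)* → 11 transitions (4 symbol, 7 ε)
  1|0 → 6 transitions (2 symbol, 4 ε)
  (1|0)* → 10 transitions (2 symbol, 8 ε)
  10(00)*|(1|0)* → 25 transitions (6 symbol, 19 ε)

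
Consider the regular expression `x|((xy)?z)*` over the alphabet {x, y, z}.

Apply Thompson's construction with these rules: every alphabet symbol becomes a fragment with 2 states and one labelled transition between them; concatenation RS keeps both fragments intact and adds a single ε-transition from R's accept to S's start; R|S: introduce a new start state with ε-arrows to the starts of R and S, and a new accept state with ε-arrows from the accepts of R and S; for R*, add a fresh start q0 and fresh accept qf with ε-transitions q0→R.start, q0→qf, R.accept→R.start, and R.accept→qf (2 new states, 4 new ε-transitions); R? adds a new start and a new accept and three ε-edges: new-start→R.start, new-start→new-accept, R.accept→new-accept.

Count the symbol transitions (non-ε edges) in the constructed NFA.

4

By structural recursion:
Each of the 4 symbol leaves contributes exactly 1 symbol transition.
  xy — 2 symbol transitions
  (xy)? — 2 symbol transitions
  (xy)?z — 3 symbol transitions
  ((xy)?z)* — 3 symbol transitions
  x|((xy)?z)* — 4 symbol transitions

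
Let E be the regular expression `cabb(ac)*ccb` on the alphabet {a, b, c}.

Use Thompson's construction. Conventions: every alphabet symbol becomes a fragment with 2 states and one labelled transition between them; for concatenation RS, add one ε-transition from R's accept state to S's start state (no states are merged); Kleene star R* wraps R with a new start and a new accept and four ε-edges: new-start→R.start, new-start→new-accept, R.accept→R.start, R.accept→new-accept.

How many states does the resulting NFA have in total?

By structural recursion:
Each of the 9 symbol leaves contributes a 2-state fragment.
  ac → 4 states
  (ac)* → 6 states
  cabb(ac)*ccb → 20 states

20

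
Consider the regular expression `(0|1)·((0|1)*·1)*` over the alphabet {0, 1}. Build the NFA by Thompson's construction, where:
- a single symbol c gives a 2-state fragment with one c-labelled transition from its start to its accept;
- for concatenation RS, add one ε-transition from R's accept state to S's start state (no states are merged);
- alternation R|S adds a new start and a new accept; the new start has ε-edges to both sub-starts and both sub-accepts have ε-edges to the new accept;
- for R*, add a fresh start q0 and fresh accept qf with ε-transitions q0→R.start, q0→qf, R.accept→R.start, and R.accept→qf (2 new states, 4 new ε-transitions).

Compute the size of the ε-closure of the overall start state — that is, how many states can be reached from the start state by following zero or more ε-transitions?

3

Compute the ε-closure size of each fragment's start state recursively; a symbol fragment's start has no outgoing ε-edge, so its closure is just itself (size 1).
  0|1 : new start ε-reaches every alternative's start; none of them accept ε, so the new accept is not reached: C = 1 + 1 + 1 = 3
  0|1 : new start ε-reaches every alternative's start; none of them accept ε, so the new accept is not reached: C = 1 + 1 + 1 = 3
  (0|1)* : C = 1 (new start) + 3 (body) + 1 (new accept) = 5
  (0|1)*·1 : C = 5 + 1 = 6 (closure spills across the concat boundary because the left factor accepts ε)
  ((0|1)*·1)* : the star's fresh start ε-reaches both the body's start and the fresh accept: C = 2 + 6 = 8
  (0|1)·((0|1)*·1)* : C equals the left operand's closure size = 3 (its accept is not ε-reachable, so the closure stops there)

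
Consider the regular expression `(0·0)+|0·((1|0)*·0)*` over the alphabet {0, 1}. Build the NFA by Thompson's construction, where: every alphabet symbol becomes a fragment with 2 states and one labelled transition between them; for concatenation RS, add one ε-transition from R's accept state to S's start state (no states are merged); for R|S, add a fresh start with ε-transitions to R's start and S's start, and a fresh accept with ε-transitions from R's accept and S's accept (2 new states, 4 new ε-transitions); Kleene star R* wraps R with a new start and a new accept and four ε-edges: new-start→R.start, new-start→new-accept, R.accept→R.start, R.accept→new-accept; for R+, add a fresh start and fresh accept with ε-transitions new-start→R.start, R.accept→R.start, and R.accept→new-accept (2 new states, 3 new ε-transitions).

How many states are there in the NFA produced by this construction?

22

By structural recursion:
Each of the 6 symbol leaves contributes a 2-state fragment.
  0·0 : 4 states
  (0·0)+ : 6 states
  1|0 : 6 states
  (1|0)* : 8 states
  (1|0)*·0 : 10 states
  ((1|0)*·0)* : 12 states
  0·((1|0)*·0)* : 14 states
  (0·0)+|0·((1|0)*·0)* : 22 states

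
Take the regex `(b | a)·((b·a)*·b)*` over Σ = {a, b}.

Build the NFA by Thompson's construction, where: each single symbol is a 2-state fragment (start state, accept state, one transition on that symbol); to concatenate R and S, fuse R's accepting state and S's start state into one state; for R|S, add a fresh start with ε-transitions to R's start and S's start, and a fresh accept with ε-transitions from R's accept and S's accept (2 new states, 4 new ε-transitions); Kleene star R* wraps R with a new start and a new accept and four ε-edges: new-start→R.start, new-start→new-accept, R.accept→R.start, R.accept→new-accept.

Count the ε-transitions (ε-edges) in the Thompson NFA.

Recursing over subexpressions:
Each of the 5 symbol leaves contributes 0 ε-transitions.
  b | a = 4 ε-transitions
  b·a = 0 ε-transitions
  (b·a)* = 4 ε-transitions
  (b·a)*·b = 4 ε-transitions
  ((b·a)*·b)* = 8 ε-transitions
  (b | a)·((b·a)*·b)* = 12 ε-transitions

12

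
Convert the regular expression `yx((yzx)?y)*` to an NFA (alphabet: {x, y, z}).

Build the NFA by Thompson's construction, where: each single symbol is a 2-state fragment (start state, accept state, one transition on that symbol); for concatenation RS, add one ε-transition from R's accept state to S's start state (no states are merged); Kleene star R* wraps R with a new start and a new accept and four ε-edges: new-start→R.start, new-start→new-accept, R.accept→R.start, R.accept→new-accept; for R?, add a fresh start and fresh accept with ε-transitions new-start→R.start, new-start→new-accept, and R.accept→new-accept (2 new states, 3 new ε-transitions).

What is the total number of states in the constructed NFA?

Recursing over subexpressions:
Each of the 6 symbol leaves contributes a 2-state fragment.
  yzx — 6 states
  (yzx)? — 8 states
  (yzx)?y — 10 states
  ((yzx)?y)* — 12 states
  yx((yzx)?y)* — 16 states

16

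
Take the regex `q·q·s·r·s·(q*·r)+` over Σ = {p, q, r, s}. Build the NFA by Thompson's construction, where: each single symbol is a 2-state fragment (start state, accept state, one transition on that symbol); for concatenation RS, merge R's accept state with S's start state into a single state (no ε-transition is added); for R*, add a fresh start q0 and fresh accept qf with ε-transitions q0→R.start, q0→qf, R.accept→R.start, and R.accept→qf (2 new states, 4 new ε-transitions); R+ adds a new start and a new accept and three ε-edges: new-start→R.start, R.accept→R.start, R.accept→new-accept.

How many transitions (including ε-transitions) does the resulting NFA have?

14

By structural recursion:
Each of the 7 symbol leaves contributes 1 transition (1 symbol, 0 ε).
  q* — 5 transitions (1 symbol, 4 ε)
  q*·r — 6 transitions (2 symbol, 4 ε)
  (q*·r)+ — 9 transitions (2 symbol, 7 ε)
  q·q·s·r·s·(q*·r)+ — 14 transitions (7 symbol, 7 ε)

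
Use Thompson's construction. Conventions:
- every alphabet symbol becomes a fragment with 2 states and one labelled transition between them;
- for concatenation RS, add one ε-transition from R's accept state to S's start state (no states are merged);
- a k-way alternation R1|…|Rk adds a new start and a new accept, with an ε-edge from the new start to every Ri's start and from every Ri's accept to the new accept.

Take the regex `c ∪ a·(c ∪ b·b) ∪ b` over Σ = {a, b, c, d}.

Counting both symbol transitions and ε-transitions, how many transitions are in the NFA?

18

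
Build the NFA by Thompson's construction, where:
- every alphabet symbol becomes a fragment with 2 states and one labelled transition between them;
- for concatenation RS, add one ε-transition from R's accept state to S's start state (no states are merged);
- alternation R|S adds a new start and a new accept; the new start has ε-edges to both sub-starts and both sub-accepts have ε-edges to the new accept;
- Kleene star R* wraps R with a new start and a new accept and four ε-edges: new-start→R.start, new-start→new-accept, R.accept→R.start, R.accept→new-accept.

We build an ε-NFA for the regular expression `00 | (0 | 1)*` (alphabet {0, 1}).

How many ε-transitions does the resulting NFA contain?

Bottom-up over the parse tree:
Each of the 4 symbol leaves contributes 0 ε-transitions.
  00 : 1 ε-transition
  0 | 1 : 4 ε-transitions
  (0 | 1)* : 8 ε-transitions
  00 | (0 | 1)* : 13 ε-transitions

13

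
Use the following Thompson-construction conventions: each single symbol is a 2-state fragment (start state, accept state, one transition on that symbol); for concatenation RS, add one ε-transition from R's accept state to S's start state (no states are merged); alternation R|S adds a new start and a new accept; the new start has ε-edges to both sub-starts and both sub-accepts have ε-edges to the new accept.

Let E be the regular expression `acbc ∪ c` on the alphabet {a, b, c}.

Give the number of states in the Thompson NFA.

12

Recursing over subexpressions:
Each of the 5 symbol leaves contributes a 2-state fragment.
  acbc — 8 states
  acbc ∪ c — 12 states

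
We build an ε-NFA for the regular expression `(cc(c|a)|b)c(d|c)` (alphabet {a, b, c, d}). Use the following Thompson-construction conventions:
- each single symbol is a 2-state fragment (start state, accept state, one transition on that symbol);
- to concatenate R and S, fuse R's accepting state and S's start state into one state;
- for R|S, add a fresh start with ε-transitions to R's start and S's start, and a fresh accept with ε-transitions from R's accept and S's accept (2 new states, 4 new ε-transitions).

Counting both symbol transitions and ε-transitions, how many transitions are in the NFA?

Recursing over subexpressions:
Each of the 8 symbol leaves contributes 1 transition (1 symbol, 0 ε).
  c|a = 6 transitions (2 symbol, 4 ε)
  cc(c|a) = 8 transitions (4 symbol, 4 ε)
  cc(c|a)|b = 13 transitions (5 symbol, 8 ε)
  d|c = 6 transitions (2 symbol, 4 ε)
  (cc(c|a)|b)c(d|c) = 20 transitions (8 symbol, 12 ε)

20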